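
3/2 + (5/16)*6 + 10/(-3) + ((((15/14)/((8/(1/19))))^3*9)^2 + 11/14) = 230492349566251901651/278580681486800781312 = 0.83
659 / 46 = 14.33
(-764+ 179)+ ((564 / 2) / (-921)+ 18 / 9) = -583.31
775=775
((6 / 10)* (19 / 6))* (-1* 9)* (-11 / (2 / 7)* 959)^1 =12627153 / 20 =631357.65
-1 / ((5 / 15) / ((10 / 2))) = -15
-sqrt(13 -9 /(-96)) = -sqrt(838) /8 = -3.62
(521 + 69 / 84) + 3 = 14695 / 28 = 524.82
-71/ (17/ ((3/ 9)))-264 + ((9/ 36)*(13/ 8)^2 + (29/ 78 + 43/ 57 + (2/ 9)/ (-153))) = -22952407505/ 87070464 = -263.61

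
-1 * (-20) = 20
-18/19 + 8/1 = 134/19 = 7.05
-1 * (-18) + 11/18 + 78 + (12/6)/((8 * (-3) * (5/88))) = 95.14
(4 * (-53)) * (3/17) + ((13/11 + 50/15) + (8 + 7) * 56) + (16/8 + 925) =972832/561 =1734.10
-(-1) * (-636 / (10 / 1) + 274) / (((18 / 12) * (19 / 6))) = 4208 / 95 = 44.29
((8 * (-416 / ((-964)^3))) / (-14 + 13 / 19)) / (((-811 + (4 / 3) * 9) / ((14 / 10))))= 6916 / 14147784387935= 0.00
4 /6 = 2 /3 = 0.67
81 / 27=3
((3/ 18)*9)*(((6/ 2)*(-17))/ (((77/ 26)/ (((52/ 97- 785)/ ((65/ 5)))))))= 11642229/ 7469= 1558.74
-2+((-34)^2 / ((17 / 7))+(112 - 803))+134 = -83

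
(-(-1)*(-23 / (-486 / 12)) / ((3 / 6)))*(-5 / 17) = -460 / 1377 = -0.33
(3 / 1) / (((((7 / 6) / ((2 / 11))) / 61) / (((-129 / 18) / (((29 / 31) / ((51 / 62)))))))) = -401319 / 2233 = -179.72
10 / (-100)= -1 / 10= -0.10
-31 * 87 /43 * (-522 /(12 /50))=136418.02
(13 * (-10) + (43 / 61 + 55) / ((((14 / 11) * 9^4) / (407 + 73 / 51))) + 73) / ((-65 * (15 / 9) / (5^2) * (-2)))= -6.26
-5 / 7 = -0.71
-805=-805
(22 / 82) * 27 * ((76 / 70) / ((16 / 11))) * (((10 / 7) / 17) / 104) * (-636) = -9869607 / 3551912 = -2.78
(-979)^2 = 958441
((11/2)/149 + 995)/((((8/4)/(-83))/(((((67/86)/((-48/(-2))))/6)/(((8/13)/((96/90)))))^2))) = -18671098000763/5141509862400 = -3.63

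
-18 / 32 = -9 / 16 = -0.56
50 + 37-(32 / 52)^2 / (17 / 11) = 249247 / 2873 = 86.75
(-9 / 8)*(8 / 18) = -1 / 2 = -0.50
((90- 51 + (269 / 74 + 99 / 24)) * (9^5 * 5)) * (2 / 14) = 4086486045 / 2072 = 1972242.30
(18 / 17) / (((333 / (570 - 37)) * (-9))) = -1066 / 5661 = -0.19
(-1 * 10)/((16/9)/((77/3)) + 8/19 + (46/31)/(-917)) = -17823729/871043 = -20.46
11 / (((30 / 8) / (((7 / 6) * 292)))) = 44968 / 45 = 999.29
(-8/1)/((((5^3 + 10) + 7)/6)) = -24/71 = -0.34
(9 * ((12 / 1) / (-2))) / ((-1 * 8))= 27 / 4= 6.75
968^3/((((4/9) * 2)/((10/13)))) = 10204191360/13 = 784937796.92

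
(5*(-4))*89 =-1780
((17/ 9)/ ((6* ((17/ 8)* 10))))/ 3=2/ 405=0.00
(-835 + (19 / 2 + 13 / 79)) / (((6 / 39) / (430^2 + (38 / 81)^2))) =-514136467808054 / 518319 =-991930582.92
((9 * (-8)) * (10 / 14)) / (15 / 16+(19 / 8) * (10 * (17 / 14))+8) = -5760 / 4231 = -1.36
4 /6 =2 /3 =0.67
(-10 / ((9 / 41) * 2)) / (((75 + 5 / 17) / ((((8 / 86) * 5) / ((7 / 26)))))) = -45305 / 86688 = -0.52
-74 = -74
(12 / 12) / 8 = 1 / 8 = 0.12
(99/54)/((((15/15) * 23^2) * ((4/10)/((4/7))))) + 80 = 888775/11109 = 80.00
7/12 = 0.58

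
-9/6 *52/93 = -26/31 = -0.84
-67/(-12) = 67/12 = 5.58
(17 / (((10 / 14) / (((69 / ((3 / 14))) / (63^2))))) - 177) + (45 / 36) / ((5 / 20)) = -68878 / 405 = -170.07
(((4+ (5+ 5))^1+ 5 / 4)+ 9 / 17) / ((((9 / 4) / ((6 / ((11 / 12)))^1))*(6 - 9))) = -8584 / 561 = -15.30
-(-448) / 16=28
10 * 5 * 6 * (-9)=-2700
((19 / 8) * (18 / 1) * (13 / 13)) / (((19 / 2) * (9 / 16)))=8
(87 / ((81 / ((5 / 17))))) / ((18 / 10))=725 / 4131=0.18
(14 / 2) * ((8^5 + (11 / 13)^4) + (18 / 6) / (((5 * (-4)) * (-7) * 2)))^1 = 229379.66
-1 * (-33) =33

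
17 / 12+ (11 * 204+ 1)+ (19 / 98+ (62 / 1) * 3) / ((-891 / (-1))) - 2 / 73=28640595923 / 12748428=2246.60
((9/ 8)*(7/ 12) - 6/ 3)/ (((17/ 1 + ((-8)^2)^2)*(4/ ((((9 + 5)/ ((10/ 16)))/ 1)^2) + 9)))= -4214/ 116188137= -0.00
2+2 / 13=28 / 13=2.15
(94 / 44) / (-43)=-0.05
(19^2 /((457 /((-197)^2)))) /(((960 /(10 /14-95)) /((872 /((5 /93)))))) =-1562218533843 /31990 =-48834589.99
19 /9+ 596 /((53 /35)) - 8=184931 /477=387.70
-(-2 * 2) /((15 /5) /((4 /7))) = 16 /21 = 0.76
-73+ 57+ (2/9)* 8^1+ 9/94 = -11951/846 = -14.13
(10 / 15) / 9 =2 / 27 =0.07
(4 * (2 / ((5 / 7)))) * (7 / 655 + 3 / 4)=27902 / 3275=8.52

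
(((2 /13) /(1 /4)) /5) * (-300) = -480 /13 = -36.92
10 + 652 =662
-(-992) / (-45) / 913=-992 / 41085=-0.02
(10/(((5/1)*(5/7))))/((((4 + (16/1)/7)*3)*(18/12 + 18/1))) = 49/6435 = 0.01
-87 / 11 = -7.91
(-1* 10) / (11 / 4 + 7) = -40 / 39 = -1.03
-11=-11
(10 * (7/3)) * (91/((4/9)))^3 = 6409121355/32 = 200285042.34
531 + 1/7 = 3718/7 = 531.14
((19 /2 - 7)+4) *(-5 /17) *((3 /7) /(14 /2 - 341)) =195 /79492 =0.00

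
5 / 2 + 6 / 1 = 17 / 2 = 8.50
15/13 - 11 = -128/13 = -9.85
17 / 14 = 1.21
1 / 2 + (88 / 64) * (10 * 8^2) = 880.50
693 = 693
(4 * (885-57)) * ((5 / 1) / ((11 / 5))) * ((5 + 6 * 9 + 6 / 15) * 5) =2235600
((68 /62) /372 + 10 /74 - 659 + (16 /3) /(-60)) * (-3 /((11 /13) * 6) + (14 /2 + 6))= -191894269931 /23467620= -8176.98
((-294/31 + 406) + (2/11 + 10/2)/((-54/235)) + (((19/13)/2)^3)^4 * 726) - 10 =55763310143212868590991/146435733997351299072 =380.80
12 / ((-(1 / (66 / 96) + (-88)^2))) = -11 / 7100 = -0.00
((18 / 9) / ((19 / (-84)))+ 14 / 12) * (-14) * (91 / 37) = 557375 / 2109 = 264.28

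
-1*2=-2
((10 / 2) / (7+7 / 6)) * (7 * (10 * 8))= 2400 / 7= 342.86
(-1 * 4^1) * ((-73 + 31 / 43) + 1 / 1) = 12260 / 43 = 285.12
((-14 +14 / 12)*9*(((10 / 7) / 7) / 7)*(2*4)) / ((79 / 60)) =-79200 / 3871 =-20.46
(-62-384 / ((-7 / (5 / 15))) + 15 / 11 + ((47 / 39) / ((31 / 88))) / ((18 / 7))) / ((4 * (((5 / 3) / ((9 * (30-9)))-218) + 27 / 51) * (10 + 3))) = 1752782739 / 483187814824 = 0.00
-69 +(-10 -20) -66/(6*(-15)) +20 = -1174/15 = -78.27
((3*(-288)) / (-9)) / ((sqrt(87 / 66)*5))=96*sqrt(638) / 145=16.72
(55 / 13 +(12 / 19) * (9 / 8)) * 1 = 2441 / 494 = 4.94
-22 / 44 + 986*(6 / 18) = 328.17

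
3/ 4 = 0.75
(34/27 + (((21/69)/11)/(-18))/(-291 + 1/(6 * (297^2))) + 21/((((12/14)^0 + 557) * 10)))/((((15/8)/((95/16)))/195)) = 18499089371983259/23719220705304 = 779.92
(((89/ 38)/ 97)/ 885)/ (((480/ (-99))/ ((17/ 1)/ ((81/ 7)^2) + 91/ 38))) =-123100439/ 8675229237120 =-0.00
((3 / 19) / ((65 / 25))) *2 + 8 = 2006 / 247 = 8.12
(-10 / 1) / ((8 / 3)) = -15 / 4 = -3.75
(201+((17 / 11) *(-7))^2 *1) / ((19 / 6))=230892 / 2299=100.43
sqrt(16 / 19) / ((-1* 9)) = -4* sqrt(19) / 171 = -0.10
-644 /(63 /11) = -1012 /9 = -112.44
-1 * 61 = -61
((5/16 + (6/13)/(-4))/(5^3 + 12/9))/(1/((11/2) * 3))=4059/157664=0.03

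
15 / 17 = 0.88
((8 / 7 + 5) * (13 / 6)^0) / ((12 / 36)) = 129 / 7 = 18.43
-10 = -10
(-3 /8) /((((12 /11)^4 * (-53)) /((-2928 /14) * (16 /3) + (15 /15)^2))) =-114214441 /20514816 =-5.57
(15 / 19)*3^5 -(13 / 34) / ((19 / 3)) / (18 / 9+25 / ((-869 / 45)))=75935199 / 395998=191.76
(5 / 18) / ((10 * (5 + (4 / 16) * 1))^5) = 16 / 22973068125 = 0.00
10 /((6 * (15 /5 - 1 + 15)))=5 /51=0.10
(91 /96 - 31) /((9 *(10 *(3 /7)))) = -4039 /5184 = -0.78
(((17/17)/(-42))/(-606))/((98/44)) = 11/623574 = 0.00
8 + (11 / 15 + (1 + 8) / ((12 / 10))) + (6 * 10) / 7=5209 / 210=24.80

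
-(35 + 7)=-42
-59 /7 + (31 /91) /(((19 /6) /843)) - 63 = 19.26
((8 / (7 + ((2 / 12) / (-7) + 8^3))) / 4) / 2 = 42 / 21797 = 0.00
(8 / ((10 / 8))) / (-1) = -32 / 5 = -6.40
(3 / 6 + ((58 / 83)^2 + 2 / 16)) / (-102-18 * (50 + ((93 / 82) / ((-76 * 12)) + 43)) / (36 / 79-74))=-0.01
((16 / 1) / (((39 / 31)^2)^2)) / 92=3694084 / 53209143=0.07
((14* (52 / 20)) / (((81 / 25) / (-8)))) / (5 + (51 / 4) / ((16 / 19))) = -465920 / 104409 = -4.46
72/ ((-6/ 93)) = -1116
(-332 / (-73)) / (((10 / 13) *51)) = 2158 / 18615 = 0.12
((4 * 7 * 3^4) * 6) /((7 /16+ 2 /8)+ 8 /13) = 2830464 /271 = 10444.52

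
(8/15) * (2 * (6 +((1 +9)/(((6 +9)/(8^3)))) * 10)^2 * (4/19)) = 2625536.10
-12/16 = -3/4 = -0.75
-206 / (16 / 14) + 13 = -669 / 4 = -167.25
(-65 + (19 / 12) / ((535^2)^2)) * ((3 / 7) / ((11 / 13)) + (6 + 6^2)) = -905406808920023 / 327699002500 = -2762.92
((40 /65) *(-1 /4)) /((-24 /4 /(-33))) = -11 /13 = -0.85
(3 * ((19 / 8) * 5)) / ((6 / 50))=2375 / 8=296.88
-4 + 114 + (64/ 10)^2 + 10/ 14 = 26543/ 175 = 151.67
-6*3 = -18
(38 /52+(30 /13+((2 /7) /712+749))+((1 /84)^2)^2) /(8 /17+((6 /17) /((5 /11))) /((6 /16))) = 3682219833973865 /12442402732032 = 295.94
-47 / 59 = -0.80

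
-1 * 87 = -87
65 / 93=0.70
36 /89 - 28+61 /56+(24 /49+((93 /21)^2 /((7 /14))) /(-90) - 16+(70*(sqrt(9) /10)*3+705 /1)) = 162725849 /224280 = 725.55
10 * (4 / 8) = 5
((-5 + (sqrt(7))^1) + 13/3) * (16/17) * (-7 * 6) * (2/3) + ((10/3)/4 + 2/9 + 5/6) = 2977/153 - 448 * sqrt(7)/17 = -50.27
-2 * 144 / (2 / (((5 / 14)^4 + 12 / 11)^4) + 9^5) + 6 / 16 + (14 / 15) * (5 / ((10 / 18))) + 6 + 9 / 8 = 15.90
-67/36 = -1.86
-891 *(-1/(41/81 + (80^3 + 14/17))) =1226907/705025831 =0.00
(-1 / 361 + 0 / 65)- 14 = -5055 / 361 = -14.00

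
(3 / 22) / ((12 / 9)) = 9 / 88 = 0.10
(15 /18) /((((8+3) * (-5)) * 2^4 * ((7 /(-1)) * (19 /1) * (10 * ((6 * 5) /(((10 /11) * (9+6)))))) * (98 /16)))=1 /18925368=0.00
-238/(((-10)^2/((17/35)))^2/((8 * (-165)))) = 162129/21875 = 7.41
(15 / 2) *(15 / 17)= 225 / 34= 6.62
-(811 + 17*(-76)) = 481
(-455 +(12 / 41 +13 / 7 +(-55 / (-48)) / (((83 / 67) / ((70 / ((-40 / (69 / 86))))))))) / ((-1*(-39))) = -19847938057 / 1704440192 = -11.64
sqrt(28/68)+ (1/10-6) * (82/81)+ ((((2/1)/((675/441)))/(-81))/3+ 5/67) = -7208726/1221075+ sqrt(119)/17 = -5.26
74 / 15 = 4.93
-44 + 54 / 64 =-1381 / 32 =-43.16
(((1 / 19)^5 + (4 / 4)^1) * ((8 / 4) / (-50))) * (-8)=792352 / 2476099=0.32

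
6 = 6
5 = 5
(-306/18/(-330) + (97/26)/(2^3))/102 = 17773/3500640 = 0.01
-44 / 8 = -5.50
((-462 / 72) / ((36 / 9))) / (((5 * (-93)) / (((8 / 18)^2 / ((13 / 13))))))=0.00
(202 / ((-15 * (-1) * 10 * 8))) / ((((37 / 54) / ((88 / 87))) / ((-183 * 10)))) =-2439756 / 5365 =-454.75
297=297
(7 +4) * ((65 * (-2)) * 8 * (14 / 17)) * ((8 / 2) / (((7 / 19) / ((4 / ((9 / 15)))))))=-34777600 / 51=-681913.73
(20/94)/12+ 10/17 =2905/4794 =0.61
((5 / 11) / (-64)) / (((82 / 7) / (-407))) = 1295 / 5248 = 0.25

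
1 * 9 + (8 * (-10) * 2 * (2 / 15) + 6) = -19 / 3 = -6.33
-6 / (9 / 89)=-178 / 3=-59.33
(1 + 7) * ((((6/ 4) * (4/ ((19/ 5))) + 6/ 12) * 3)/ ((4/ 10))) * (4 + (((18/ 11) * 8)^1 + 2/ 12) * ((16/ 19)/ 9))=23361880/ 35739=653.68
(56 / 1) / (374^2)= 14 / 34969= 0.00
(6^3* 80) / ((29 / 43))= 743040 / 29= 25622.07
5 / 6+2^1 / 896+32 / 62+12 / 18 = 28031 / 13888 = 2.02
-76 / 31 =-2.45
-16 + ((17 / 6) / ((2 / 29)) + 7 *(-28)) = -2051 / 12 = -170.92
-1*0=0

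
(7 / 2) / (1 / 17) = 119 / 2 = 59.50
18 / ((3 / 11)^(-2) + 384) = 162 / 3577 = 0.05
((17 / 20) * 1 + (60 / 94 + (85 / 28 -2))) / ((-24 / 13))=-2249 / 1645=-1.37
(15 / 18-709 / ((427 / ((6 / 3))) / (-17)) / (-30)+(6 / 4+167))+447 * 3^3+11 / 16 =418020669 / 34160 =12237.14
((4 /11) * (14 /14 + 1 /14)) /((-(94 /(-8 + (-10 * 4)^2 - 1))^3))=-60409021065 /31977484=-1889.11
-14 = -14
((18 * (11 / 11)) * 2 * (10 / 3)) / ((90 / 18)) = 24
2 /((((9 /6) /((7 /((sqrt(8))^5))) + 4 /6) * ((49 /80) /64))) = -15360 /165839 + 4423680 * sqrt(2) /1160873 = 5.30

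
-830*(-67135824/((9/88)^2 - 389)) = -86303370295296/602467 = -143249954.43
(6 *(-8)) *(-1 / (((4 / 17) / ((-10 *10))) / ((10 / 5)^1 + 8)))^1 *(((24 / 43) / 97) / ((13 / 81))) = -396576000 / 54223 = -7313.80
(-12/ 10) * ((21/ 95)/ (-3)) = 42/ 475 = 0.09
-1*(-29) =29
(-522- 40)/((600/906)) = -42431/50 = -848.62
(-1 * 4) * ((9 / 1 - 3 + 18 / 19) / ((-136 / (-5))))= -330 / 323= -1.02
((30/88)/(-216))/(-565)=0.00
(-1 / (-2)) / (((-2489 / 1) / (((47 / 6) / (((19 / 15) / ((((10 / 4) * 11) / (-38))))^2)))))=-10663125 / 20759614016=-0.00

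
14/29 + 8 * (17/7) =4042/203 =19.91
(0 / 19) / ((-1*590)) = 0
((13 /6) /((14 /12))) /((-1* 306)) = -13 /2142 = -0.01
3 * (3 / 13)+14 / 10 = 136 / 65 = 2.09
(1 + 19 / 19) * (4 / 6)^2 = 8 / 9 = 0.89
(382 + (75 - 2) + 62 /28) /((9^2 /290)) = 928145 /567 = 1636.94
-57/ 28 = -2.04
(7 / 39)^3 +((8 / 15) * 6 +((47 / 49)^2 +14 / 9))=4045844144 / 712124595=5.68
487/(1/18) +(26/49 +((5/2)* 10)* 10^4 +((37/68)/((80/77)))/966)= 258766.53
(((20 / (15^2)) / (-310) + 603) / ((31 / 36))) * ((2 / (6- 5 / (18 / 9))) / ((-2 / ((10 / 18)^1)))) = -33647384 / 302715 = -111.15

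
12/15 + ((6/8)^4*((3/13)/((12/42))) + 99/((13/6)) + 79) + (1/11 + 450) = 210803059/366080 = 575.84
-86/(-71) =1.21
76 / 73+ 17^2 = 21173 / 73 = 290.04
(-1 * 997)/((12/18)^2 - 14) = 8973/122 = 73.55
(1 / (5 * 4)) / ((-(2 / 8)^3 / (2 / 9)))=-32 / 45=-0.71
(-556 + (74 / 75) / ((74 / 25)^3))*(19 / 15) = -173533517 / 246420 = -704.22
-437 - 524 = -961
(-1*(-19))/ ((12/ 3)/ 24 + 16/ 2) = 2.33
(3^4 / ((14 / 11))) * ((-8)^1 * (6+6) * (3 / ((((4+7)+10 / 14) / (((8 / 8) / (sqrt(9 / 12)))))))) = -42768 * sqrt(3) / 41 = -1806.74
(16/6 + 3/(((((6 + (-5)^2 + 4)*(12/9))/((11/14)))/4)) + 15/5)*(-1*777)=-319199/70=-4559.99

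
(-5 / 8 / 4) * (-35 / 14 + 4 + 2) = -35 / 64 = -0.55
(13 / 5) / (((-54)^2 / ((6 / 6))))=13 / 14580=0.00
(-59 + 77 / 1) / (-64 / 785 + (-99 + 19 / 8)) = -37680 / 202439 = -0.19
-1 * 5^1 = -5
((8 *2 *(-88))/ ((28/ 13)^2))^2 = 221176384/ 2401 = 92118.44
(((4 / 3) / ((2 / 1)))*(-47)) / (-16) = 47 / 24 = 1.96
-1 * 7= -7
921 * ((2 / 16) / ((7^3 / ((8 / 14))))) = 921 / 4802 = 0.19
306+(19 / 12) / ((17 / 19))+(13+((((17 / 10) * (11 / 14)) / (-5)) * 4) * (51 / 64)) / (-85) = 51681283 / 168000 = 307.63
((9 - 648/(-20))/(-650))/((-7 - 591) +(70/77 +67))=2277/18950750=0.00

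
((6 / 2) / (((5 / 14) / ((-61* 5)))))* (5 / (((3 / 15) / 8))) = -512400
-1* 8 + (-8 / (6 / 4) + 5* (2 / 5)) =-34 / 3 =-11.33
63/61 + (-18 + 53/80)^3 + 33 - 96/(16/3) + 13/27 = -4380710854141/843264000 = -5194.95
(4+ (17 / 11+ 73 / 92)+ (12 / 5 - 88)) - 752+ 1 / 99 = -3441379 / 4140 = -831.25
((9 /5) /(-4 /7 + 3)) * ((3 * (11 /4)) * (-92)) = -47817 /85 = -562.55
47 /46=1.02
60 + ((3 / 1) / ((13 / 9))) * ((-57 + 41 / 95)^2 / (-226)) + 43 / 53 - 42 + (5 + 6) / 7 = -44389942496 / 4918615975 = -9.02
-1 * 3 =-3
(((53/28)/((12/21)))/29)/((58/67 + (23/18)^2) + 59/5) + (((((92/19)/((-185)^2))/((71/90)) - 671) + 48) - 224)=-1407989769921058633/1662341614912060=-846.99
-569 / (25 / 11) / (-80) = 6259 / 2000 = 3.13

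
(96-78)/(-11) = -18/11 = -1.64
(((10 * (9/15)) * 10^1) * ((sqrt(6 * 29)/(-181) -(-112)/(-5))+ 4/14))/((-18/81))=270 * sqrt(174)/181+ 41796/7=5990.53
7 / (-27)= -7 / 27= -0.26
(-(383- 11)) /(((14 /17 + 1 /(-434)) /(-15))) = 41169240 /6059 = 6794.73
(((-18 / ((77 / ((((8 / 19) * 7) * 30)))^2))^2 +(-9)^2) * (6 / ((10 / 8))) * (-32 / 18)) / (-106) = 26229432547008 / 505627886665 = 51.87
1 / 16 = 0.06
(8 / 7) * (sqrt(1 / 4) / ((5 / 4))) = 16 / 35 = 0.46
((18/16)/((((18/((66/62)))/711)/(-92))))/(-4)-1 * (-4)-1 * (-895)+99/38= 1989.61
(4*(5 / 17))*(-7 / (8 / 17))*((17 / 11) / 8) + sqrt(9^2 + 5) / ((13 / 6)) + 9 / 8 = -397 / 176 + 6*sqrt(86) / 13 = 2.02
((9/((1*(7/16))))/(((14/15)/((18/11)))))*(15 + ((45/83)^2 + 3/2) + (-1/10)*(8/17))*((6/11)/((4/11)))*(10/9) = 63545416920/63123907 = 1006.68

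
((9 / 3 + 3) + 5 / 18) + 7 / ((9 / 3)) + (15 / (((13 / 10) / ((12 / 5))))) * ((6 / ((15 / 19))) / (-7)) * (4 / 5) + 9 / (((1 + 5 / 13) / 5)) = 69854 / 4095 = 17.06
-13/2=-6.50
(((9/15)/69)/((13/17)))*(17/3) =289/4485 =0.06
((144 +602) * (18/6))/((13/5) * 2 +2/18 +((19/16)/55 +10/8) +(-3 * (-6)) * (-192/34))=-60264864/2559893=-23.54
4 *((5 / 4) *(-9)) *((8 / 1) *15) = -5400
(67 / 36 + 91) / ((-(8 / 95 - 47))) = 317585 / 160452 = 1.98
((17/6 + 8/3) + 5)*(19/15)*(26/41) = 1729/205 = 8.43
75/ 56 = 1.34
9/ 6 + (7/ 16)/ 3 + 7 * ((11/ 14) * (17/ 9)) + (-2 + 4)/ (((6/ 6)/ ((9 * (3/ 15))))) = 11257/ 720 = 15.63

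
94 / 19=4.95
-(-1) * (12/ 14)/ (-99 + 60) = -2/ 91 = -0.02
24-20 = 4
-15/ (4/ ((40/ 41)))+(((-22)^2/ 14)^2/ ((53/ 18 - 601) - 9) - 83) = -1945578151/ 21952343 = -88.63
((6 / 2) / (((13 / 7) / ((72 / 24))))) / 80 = 63 / 1040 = 0.06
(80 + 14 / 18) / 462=727 / 4158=0.17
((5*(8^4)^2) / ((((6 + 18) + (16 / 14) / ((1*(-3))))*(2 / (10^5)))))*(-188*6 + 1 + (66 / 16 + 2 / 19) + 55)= -111683862528000000 / 589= -189616065412563.67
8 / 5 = 1.60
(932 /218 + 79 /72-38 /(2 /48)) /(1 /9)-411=-7473605 /872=-8570.65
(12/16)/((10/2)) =3/20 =0.15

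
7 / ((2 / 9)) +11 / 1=85 / 2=42.50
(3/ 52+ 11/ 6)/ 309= 295/ 48204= 0.01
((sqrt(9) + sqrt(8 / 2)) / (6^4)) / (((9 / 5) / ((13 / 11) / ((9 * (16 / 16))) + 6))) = 15175 / 1154736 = 0.01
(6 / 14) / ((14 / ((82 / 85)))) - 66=-274767 / 4165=-65.97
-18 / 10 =-1.80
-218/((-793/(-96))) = -20928/793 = -26.39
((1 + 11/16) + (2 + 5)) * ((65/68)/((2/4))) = 9035/544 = 16.61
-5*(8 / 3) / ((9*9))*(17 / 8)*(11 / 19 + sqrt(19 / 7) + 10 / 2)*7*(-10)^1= 850*sqrt(133) / 243 + 630700 / 4617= 176.94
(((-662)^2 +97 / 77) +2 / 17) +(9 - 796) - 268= 572282204 / 1309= 437190.38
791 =791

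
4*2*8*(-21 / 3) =-448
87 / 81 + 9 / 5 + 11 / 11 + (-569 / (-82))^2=47224387 / 907740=52.02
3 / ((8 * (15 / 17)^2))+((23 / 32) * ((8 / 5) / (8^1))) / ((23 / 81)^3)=8583139 / 1269600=6.76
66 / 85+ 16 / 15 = 94 / 51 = 1.84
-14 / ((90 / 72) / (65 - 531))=26096 / 5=5219.20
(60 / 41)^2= 3600 / 1681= 2.14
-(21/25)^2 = -441/625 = -0.71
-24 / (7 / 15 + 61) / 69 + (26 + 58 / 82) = 11607825 / 434723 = 26.70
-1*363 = -363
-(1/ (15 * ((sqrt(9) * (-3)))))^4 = -1/ 332150625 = -0.00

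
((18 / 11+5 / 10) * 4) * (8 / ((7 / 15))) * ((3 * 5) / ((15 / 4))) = 45120 / 77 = 585.97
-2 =-2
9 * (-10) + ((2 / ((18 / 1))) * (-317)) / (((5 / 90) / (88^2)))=-4909786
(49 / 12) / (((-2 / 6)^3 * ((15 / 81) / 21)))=-250047 / 20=-12502.35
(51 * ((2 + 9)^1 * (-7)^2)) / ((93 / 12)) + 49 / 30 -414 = 2915179 / 930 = 3134.60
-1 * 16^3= -4096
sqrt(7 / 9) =sqrt(7) / 3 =0.88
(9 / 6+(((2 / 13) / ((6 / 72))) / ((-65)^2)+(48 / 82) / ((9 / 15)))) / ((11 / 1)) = 11151743 / 49542350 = 0.23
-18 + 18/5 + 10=-22/5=-4.40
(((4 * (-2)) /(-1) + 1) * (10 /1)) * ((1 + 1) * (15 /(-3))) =-900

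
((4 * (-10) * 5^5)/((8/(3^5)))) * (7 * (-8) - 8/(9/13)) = 256500000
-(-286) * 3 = 858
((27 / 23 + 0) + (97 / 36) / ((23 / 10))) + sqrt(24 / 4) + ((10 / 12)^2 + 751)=sqrt(6) + 208115 / 276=756.49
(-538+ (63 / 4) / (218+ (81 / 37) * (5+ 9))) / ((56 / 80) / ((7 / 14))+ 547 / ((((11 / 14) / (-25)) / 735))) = 217756759 / 5178339033280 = 0.00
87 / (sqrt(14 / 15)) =87*sqrt(210) / 14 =90.05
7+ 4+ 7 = 18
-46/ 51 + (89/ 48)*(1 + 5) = 10.22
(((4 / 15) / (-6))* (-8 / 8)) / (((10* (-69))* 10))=-1 / 155250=-0.00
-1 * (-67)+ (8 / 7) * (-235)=-1411 / 7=-201.57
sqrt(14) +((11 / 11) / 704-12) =-8447 / 704 +sqrt(14) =-8.26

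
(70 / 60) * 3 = 7 / 2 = 3.50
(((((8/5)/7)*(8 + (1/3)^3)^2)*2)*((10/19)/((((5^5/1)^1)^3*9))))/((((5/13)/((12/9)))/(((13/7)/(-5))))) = -20788352/285321807861328125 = -0.00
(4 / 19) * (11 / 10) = 0.23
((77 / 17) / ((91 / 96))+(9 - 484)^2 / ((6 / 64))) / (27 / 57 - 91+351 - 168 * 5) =-4152.83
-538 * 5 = -2690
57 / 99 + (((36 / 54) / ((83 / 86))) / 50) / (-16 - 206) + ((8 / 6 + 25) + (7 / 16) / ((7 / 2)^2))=5734388281 / 212820300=26.94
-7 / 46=-0.15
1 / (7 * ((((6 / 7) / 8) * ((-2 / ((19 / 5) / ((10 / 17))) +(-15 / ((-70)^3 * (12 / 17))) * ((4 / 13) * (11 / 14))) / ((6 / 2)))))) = -16130878400 / 1248459599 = -12.92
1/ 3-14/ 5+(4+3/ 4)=137/ 60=2.28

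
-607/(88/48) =-331.09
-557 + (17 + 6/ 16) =-4317/ 8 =-539.62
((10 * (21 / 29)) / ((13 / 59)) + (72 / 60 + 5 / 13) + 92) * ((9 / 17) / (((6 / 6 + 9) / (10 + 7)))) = 2145213 / 18850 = 113.80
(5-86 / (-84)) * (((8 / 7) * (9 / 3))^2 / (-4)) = -17.70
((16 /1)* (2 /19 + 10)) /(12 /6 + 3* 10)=96 /19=5.05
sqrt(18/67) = 0.52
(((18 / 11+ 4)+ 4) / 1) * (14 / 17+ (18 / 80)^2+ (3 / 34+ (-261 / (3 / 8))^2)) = 4668018.00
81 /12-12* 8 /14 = -0.11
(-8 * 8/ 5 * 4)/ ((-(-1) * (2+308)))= -128/ 775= -0.17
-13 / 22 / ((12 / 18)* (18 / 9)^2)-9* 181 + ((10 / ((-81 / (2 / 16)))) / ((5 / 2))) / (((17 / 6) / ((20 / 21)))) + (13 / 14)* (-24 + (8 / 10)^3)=-350114957693 / 212058000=-1651.03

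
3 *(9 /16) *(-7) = -189 /16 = -11.81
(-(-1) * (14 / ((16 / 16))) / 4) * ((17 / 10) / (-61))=-119 / 1220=-0.10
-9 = -9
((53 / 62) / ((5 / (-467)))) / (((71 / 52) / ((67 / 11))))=-43116242 / 121055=-356.17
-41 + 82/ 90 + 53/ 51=-29873/ 765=-39.05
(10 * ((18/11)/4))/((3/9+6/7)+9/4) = 3780/3179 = 1.19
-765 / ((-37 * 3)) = 255 / 37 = 6.89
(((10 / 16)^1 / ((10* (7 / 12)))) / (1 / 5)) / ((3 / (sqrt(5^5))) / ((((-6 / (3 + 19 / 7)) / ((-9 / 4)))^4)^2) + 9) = -23737807549715 / 2403725731602288 + 9380669484375* sqrt(5) / 801241910534096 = 0.02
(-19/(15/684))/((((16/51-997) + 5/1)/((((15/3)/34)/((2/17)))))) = 55233/50576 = 1.09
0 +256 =256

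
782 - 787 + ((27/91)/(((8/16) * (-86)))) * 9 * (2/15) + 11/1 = 117228/19565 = 5.99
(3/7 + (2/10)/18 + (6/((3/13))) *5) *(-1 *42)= -82177/15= -5478.47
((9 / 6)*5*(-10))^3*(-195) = 82265625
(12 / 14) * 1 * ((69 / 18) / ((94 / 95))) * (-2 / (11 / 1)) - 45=-45.60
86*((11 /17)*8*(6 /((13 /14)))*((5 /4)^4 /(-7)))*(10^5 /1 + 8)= -22173648750 /221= -100333252.26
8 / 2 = 4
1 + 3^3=28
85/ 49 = 1.73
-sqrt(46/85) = -sqrt(3910)/85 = -0.74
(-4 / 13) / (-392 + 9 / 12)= 16 / 20345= 0.00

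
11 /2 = 5.50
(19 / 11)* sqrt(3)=19* sqrt(3) / 11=2.99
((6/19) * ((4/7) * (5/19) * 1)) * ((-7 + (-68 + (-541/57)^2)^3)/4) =3691179652720060/28889040732741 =127.77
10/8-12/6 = -3/4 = -0.75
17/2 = 8.50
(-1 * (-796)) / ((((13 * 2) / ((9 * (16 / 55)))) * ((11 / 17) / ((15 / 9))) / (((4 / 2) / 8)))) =81192 / 1573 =51.62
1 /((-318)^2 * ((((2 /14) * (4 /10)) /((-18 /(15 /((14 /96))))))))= -0.00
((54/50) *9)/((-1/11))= -2673/25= -106.92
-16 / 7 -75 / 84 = -89 / 28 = -3.18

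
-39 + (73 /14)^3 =282001 /2744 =102.77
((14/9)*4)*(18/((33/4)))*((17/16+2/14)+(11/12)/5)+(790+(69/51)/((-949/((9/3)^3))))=6459055411/7985835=808.81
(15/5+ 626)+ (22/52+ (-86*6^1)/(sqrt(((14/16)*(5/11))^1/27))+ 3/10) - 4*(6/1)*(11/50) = 202944/325 - 3096*sqrt(2310)/35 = -3627.02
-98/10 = -49/5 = -9.80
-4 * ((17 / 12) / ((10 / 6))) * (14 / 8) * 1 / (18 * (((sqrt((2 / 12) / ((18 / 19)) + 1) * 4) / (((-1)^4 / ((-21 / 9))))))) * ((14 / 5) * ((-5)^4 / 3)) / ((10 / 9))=1785 * sqrt(381) / 2032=17.15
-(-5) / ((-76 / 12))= -15 / 19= -0.79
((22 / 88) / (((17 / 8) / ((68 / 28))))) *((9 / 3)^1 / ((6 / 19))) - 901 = -6288 / 7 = -898.29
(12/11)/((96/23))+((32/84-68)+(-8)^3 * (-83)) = 78408131/1848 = 42428.64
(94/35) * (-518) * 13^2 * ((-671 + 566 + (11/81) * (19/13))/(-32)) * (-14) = 4365931661/405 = 10780078.18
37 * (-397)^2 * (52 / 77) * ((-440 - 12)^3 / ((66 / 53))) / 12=-185518518834834848 / 7623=-24336680943832.46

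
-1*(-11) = 11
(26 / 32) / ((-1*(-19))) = 13 / 304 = 0.04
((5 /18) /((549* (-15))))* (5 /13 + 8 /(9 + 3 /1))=-41 /1156194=-0.00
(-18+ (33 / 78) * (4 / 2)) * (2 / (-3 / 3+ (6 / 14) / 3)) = 1561 / 39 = 40.03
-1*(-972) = 972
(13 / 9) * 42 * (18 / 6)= 182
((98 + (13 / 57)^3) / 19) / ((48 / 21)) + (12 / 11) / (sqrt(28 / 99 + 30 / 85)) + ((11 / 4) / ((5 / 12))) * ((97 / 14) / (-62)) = 18 * sqrt(200090) / 5885 + 92804675777 / 61084059120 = 2.89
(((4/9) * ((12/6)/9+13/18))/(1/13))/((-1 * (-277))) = 442/22437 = 0.02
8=8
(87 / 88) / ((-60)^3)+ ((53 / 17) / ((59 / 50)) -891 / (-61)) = 6686524753693 / 387655488000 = 17.25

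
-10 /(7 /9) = -90 /7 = -12.86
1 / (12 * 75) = 0.00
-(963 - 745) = -218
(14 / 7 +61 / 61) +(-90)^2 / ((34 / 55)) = 222801 / 17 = 13105.94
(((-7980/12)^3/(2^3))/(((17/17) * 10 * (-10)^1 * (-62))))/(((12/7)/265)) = -21820708175/23808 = -916528.40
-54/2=-27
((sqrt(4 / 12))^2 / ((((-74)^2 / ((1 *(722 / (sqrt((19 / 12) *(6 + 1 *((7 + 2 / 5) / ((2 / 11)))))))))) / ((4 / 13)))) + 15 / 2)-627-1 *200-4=-1647 / 2 + 76 *sqrt(266190) / 24933597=-823.50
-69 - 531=-600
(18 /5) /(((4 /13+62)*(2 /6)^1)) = 13 /75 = 0.17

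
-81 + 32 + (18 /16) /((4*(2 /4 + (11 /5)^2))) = -69701 /1424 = -48.95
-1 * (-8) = 8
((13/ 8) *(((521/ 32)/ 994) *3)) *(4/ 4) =20319/ 254464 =0.08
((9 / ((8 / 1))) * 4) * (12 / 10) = 27 / 5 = 5.40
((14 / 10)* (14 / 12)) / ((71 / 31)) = 1519 / 2130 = 0.71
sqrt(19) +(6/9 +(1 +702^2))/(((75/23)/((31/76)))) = sqrt(19) +1054111321/17100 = 61648.30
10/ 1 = 10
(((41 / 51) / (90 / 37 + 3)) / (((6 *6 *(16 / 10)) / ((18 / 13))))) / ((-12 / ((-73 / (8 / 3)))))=553705 / 68230656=0.01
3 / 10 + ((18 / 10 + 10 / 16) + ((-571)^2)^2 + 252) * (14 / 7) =4252109357423 / 20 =212605467871.15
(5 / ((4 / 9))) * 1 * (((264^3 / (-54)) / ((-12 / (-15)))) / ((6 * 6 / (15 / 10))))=-199650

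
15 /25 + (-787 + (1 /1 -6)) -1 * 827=-8092 /5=-1618.40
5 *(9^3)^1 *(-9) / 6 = -10935 / 2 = -5467.50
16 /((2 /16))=128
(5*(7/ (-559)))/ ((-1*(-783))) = -35/ 437697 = -0.00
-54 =-54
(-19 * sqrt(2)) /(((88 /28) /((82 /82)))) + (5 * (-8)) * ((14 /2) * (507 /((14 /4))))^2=-41127840- 133 * sqrt(2) /22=-41127848.55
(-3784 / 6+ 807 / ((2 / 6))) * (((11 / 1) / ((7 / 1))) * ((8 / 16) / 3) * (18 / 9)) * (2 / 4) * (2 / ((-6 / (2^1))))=-59081 / 189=-312.60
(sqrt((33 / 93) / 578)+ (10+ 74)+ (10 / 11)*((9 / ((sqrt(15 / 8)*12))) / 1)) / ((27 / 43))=134.61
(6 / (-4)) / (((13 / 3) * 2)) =-9 / 52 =-0.17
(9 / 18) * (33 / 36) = 11 / 24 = 0.46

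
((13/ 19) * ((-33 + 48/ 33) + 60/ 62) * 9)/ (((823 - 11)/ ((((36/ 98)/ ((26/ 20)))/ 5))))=-844587/ 64446613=-0.01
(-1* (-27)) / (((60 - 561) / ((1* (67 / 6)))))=-201 / 334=-0.60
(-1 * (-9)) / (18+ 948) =3 / 322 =0.01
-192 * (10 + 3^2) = -3648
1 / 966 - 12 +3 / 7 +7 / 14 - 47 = -28048 / 483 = -58.07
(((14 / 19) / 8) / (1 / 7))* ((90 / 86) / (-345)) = -147 / 75164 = -0.00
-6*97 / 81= -194 / 27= -7.19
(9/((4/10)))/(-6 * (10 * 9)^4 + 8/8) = -45/787319998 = -0.00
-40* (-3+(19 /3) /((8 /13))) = -875 /3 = -291.67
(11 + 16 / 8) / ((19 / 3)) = 39 / 19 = 2.05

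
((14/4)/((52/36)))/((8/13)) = 63/16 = 3.94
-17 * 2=-34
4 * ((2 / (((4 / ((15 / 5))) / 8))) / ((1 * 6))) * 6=48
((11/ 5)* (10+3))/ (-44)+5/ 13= -69/ 260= -0.27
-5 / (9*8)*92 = -115 / 18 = -6.39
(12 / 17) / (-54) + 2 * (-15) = -4592 / 153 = -30.01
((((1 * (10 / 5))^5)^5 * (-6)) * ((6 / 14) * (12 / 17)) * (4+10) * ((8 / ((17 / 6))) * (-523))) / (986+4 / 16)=485193865494528 / 380035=1276708370.27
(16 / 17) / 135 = 16 / 2295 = 0.01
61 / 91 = 0.67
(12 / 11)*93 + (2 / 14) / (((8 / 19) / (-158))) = 14737 / 308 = 47.85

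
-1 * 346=-346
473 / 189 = 2.50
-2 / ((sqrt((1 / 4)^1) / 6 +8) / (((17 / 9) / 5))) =-136 / 1455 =-0.09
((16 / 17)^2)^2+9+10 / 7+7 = 10648314 / 584647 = 18.21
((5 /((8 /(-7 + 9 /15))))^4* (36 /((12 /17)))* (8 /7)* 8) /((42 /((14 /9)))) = 278528 /63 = 4421.08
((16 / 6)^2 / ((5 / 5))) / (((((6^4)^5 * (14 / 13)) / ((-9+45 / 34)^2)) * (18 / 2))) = 10933 / 924551065530925056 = 0.00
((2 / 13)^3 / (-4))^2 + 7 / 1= 33787667 / 4826809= 7.00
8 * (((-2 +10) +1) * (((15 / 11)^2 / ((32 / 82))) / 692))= 83025 / 167464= 0.50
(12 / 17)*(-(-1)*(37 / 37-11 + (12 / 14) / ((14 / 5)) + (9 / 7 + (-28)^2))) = 456048 / 833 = 547.48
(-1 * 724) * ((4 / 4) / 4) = -181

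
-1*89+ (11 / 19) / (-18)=-30449 / 342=-89.03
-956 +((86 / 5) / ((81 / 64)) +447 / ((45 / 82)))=-10358 / 81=-127.88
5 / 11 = 0.45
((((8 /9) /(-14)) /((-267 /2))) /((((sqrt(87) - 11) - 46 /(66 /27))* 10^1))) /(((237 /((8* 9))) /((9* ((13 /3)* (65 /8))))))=-2439008 /14330563107 - 81796* sqrt(87) /14330563107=-0.00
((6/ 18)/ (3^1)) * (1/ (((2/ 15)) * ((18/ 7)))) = 35/ 108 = 0.32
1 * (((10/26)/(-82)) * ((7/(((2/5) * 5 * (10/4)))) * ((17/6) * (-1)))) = 119/6396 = 0.02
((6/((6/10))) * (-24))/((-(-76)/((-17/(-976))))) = -255/4636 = -0.06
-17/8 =-2.12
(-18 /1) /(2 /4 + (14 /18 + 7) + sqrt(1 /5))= -241380 /110681 + 5832 * sqrt(5) /110681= -2.06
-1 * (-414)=414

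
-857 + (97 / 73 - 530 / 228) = -858.00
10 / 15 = 2 / 3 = 0.67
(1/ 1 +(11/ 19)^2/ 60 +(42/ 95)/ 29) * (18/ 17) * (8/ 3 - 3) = -128245/ 355946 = -0.36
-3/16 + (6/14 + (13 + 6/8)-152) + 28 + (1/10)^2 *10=-61549/560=-109.91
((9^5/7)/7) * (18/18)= 59049/49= 1205.08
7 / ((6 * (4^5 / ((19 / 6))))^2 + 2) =2527 / 1358955218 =0.00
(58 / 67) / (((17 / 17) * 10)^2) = 0.01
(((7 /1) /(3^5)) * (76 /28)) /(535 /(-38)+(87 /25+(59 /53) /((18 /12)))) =-956650 /120598551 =-0.01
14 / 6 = 7 / 3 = 2.33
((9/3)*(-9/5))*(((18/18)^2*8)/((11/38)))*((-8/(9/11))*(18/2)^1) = 65664/5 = 13132.80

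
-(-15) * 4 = 60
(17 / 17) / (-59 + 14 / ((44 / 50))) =-11 / 474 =-0.02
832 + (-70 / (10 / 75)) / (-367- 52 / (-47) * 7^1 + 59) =560279 / 672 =833.75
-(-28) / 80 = 7 / 20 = 0.35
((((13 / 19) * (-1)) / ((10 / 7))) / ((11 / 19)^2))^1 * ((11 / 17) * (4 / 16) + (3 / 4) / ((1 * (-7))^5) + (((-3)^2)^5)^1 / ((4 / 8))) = -168753.49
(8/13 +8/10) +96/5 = 268/13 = 20.62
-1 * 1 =-1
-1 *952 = -952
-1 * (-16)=16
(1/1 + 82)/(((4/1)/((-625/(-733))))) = 51875/2932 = 17.69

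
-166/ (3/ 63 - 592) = 3486/ 12431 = 0.28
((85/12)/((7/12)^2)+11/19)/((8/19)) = 19919/392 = 50.81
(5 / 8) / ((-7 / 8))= -5 / 7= -0.71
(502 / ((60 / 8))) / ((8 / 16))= 2008 / 15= 133.87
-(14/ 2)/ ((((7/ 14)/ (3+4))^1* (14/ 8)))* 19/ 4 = -266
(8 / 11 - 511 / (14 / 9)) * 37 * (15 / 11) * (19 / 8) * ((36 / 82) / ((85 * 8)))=-136871991 / 5397568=-25.36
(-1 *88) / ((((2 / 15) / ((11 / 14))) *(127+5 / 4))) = -4840 / 1197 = -4.04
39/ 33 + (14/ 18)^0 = 24/ 11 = 2.18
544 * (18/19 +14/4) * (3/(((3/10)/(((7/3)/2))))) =1608880/57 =28225.96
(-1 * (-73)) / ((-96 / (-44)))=803 / 24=33.46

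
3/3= 1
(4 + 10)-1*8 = 6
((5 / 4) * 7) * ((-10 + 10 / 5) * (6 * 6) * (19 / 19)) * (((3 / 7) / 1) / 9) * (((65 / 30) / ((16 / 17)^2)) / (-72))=18785 / 4608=4.08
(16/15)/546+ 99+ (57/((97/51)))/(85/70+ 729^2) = 15399270083419/155545024635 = 99.00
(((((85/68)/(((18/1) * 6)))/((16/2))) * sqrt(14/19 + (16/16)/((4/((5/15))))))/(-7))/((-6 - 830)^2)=-5 * sqrt(10659)/1927476891648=-0.00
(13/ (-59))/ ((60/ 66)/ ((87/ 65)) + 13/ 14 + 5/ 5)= -174174/ 2061401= -0.08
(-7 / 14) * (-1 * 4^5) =512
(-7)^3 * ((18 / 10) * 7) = -21609 / 5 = -4321.80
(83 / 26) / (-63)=-83 / 1638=-0.05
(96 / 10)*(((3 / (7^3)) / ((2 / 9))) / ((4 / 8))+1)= 10.36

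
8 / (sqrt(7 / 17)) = 8*sqrt(119) / 7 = 12.47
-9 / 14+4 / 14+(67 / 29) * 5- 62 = -20627 / 406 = -50.81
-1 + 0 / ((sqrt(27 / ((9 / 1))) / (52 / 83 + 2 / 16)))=-1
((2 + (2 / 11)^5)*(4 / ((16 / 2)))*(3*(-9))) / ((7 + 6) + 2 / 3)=-1.98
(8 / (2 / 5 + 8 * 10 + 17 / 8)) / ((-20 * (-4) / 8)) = 32 / 3301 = 0.01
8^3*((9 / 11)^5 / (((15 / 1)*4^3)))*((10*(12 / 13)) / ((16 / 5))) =1180980 / 2093663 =0.56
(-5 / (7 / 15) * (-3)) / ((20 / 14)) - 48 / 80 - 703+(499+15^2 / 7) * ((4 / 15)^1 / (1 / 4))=-4811 / 42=-114.55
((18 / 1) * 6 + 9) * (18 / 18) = 117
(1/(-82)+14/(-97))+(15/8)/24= -19955/254528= -0.08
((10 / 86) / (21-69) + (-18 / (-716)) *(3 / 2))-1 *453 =-167350531 / 369456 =-452.96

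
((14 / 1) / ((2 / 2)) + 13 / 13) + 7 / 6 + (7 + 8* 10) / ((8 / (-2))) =-67 / 12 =-5.58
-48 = -48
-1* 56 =-56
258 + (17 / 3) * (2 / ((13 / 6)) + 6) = 3864 / 13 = 297.23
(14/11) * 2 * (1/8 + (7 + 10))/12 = 959/264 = 3.63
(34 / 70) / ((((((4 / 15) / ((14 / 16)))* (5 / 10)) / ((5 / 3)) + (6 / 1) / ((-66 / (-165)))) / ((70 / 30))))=0.08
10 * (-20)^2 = 4000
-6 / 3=-2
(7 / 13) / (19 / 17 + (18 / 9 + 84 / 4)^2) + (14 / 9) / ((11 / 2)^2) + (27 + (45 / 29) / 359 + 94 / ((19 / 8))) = 560562742664741 / 8412347567052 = 66.64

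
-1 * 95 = -95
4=4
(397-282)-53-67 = -5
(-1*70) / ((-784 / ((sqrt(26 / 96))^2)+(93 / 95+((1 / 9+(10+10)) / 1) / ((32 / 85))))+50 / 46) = 572644800 / 23227153619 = 0.02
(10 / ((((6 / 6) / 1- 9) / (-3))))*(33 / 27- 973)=-21865 / 6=-3644.17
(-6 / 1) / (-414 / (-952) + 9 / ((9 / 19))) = -2856 / 9251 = -0.31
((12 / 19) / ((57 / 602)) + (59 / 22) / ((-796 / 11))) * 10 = 19061185 / 287356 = 66.33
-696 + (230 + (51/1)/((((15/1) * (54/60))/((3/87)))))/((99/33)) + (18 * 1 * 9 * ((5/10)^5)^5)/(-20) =-162706783008703/262731202560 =-619.29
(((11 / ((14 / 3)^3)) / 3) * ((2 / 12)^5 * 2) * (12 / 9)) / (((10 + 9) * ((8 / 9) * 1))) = 11 / 15015168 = 0.00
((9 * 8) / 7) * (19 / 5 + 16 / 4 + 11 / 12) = 3138 / 35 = 89.66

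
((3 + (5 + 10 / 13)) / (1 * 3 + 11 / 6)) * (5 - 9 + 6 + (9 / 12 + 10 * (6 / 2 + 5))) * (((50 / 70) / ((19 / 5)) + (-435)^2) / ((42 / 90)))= 1124585160750 / 18473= 60877234.92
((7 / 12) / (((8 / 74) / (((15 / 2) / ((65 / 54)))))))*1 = 33.62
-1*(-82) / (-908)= -41 / 454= -0.09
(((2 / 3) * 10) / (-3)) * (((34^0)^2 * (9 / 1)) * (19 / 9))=-380 / 9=-42.22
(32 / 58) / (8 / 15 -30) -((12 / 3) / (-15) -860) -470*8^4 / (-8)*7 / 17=9608434336 / 96135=99947.31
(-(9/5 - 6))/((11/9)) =189/55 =3.44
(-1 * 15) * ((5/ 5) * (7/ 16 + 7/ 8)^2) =-6615/ 256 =-25.84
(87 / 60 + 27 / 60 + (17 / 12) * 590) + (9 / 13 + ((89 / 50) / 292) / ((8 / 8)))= 477403031 / 569400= 838.43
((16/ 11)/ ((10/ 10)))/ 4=4/ 11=0.36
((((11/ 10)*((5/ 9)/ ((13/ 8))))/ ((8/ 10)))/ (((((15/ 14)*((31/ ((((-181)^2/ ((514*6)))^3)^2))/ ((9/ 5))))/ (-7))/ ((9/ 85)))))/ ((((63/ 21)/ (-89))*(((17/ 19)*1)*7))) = 160981967582864803543206894906127/ 1252561671675616876979558400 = 128522.19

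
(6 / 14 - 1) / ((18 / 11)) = -22 / 63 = -0.35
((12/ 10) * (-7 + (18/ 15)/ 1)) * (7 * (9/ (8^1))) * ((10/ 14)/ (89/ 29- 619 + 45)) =7569/ 110380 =0.07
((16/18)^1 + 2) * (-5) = -130/9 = -14.44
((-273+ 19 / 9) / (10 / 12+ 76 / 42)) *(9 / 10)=-17066 / 185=-92.25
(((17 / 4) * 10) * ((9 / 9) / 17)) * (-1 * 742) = -1855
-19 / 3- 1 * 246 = -757 / 3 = -252.33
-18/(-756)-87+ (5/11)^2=-440963/5082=-86.77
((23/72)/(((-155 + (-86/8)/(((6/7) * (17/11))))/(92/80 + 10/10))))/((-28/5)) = 16813/22361136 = 0.00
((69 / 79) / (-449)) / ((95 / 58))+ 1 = 3365743 / 3369745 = 1.00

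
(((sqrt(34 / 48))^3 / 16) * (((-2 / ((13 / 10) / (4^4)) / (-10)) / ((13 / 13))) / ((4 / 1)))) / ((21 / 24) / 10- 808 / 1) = -340 * sqrt(102) / 7562061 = -0.00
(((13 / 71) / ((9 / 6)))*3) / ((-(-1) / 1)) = 26 / 71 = 0.37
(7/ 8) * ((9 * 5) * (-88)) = -3465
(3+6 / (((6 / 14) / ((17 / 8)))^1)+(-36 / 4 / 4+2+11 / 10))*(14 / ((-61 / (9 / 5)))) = -21168 / 1525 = -13.88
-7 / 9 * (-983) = 6881 / 9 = 764.56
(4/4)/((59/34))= 0.58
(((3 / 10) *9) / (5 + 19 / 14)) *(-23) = -9.77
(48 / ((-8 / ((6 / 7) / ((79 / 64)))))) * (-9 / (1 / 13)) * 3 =808704 / 553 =1462.39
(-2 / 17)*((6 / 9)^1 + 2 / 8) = -11 / 102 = -0.11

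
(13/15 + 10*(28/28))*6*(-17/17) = -326/5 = -65.20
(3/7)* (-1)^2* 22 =66/7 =9.43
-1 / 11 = -0.09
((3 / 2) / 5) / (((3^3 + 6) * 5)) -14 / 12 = -1.16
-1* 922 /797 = -1.16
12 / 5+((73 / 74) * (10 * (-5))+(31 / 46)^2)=-46.47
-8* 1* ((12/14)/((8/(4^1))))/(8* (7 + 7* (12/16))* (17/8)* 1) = -96/5831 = -0.02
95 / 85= 19 / 17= 1.12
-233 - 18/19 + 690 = 8665/19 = 456.05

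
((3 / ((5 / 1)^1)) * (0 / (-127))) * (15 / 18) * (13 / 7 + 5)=0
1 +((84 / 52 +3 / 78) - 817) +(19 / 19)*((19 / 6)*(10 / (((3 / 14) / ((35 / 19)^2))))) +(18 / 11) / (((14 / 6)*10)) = -535446913 / 1711710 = -312.81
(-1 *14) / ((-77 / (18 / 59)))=36 / 649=0.06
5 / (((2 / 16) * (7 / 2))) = 80 / 7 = 11.43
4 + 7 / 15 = 67 / 15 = 4.47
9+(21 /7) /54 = 9.06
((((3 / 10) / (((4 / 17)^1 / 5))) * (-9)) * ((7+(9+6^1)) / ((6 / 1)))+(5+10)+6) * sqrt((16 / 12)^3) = -505 * sqrt(3) / 3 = -291.56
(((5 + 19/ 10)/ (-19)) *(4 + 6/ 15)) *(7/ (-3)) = 3.73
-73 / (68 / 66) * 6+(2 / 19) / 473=-64949015 / 152779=-425.12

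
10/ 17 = 0.59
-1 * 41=-41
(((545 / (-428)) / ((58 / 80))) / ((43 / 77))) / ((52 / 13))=-209825 / 266858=-0.79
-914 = -914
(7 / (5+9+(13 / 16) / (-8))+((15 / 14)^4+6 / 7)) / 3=183061523 / 205026192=0.89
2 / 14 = 1 / 7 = 0.14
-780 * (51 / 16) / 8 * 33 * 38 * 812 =-1265809545 / 4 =-316452386.25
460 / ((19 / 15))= 6900 / 19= 363.16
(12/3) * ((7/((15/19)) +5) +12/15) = 176/3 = 58.67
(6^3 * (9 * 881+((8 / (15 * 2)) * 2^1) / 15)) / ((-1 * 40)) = -5352099 / 125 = -42816.79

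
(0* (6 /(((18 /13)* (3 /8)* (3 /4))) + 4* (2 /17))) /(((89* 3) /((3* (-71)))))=0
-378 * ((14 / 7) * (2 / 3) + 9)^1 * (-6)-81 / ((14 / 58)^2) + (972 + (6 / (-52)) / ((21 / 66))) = 14662092 / 637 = 23017.41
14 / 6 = 7 / 3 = 2.33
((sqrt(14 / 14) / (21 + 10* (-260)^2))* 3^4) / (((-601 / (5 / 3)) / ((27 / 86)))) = -3645 / 34940821406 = -0.00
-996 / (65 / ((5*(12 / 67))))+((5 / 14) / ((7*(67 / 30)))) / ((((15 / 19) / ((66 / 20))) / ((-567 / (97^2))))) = -1575049383 / 114733346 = -13.73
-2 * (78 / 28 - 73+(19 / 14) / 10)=9811 / 70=140.16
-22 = -22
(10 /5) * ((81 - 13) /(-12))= -34 /3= -11.33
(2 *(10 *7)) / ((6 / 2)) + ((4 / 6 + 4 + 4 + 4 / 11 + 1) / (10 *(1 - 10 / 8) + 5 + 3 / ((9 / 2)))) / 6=29591 / 627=47.19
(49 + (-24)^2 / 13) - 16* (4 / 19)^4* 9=157600141 / 1694173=93.02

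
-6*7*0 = 0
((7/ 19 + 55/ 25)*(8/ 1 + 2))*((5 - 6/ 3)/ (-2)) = -732/ 19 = -38.53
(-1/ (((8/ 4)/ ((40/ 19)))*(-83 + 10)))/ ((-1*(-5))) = 4/ 1387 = 0.00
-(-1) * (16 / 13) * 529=651.08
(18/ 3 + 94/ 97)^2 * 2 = 913952/ 9409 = 97.14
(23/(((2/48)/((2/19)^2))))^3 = 10764582912/47045881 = 228.81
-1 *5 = -5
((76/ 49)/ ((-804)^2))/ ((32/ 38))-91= -11529475415/ 126697536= -91.00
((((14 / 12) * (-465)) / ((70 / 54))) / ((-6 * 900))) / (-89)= -31 / 35600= -0.00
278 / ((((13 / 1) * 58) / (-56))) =-20.65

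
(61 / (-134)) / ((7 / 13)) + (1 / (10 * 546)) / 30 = -9278033 / 10974600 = -0.85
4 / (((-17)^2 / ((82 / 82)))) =4 / 289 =0.01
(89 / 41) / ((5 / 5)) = 89 / 41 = 2.17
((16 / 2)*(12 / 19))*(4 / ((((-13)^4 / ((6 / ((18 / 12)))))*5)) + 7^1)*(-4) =-383865984 / 2713295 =-141.48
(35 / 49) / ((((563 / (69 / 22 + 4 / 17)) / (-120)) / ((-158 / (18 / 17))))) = 9961900 / 130053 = 76.60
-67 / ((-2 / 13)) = 871 / 2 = 435.50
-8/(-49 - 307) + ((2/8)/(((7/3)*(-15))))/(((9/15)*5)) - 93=-3475589/37380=-92.98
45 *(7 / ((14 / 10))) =225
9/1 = 9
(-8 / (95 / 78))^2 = 43.14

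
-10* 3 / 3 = -10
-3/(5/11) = -33/5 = -6.60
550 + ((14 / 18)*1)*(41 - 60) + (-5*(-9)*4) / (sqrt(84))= 30*sqrt(21) / 7 + 4817 / 9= 554.86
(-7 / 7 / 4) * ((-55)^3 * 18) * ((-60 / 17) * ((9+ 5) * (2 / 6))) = -209632500 / 17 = -12331323.53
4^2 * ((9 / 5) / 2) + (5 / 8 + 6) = 841 / 40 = 21.02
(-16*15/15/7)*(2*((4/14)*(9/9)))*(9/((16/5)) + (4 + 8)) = -948/49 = -19.35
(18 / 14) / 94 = 9 / 658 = 0.01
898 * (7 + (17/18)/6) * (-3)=-347077/18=-19282.06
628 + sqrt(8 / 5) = 2* sqrt(10) / 5 + 628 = 629.26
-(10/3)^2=-100/9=-11.11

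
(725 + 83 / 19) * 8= 110864 / 19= 5834.95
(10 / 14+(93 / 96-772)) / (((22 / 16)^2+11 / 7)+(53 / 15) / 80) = -25882650 / 117809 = -219.70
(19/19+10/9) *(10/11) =190/99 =1.92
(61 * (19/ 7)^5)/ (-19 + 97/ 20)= -3020840780/ 4756381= -635.11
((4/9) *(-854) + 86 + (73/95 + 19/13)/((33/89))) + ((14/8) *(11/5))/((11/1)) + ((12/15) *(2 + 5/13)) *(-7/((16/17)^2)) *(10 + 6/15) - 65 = -4978375729/9781200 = -508.97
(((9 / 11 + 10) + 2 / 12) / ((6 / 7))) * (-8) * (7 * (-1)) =71050 / 99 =717.68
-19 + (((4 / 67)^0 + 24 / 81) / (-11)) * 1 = -5678 / 297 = -19.12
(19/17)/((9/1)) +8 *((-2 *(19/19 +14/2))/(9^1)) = -719/51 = -14.10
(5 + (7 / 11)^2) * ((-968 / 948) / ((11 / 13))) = -5668 / 869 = -6.52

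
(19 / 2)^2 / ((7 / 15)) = 5415 / 28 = 193.39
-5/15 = -1/3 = -0.33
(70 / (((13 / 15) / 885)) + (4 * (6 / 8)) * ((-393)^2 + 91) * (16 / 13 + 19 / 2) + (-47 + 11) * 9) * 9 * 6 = 272492424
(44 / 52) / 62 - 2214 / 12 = -74348 / 403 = -184.49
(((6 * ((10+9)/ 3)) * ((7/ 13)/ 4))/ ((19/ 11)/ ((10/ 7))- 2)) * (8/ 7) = -8360/ 1131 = -7.39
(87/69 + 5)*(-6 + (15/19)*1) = -14256/437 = -32.62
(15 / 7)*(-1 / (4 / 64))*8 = -1920 / 7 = -274.29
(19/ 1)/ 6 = 19/ 6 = 3.17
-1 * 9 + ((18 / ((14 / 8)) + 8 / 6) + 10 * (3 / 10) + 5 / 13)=1639 / 273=6.00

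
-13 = -13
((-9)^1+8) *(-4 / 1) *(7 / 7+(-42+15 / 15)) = -160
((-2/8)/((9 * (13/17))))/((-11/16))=68/1287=0.05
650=650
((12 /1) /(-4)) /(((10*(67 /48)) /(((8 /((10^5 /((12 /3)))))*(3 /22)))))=-108 /11515625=-0.00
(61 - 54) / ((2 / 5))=17.50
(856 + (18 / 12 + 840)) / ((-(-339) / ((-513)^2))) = 297819585 / 226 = 1317785.77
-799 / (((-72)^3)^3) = 799 / 51998697814228992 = 0.00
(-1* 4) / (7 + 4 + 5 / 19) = -38 / 107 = -0.36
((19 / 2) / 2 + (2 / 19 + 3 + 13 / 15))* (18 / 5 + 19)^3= 14346724871 / 142500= 100678.77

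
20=20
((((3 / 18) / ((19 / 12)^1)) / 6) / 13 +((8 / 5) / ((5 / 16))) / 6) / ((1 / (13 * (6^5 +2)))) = 123149074 / 1425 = 86420.40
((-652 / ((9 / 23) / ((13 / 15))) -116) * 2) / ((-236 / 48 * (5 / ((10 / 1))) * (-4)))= -842432 / 2655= -317.30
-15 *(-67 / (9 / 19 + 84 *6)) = 1273 / 639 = 1.99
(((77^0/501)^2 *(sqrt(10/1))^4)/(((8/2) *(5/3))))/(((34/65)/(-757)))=-246025/2844678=-0.09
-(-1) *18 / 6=3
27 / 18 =3 / 2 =1.50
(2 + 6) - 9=-1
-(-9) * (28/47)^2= 7056/2209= 3.19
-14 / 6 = -7 / 3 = -2.33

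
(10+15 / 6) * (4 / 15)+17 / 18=77 / 18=4.28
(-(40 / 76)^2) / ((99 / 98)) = -9800 / 35739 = -0.27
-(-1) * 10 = 10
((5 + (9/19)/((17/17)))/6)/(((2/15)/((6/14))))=390/133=2.93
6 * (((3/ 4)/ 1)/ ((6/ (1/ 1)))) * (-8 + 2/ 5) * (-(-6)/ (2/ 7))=-1197/ 10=-119.70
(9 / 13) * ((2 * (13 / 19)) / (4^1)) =9 / 38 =0.24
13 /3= 4.33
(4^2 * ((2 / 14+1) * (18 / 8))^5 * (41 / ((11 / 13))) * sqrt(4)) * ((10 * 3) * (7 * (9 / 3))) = 2900562462720 / 26411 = 109824030.24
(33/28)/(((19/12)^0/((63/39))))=99/52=1.90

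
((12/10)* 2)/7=12/35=0.34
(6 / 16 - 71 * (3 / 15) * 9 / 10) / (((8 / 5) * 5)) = -1.55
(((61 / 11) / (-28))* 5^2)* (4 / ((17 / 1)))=-1525 / 1309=-1.17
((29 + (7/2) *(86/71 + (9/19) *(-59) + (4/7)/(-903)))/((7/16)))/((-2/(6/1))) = 1258659016/2842343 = 442.82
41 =41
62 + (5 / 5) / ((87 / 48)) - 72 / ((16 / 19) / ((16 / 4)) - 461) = 15921242 / 253895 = 62.71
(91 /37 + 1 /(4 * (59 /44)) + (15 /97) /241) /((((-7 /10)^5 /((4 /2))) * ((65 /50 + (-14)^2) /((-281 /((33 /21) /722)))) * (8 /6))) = 3736486010721000000 /241747369901443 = 15456.16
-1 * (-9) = 9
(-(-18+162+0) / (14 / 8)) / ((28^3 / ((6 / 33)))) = -18 / 26411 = -0.00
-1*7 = -7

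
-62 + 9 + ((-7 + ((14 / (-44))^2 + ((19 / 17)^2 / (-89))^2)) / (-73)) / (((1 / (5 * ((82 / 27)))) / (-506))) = -11175256584214738 / 14343495722721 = -779.12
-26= -26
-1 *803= -803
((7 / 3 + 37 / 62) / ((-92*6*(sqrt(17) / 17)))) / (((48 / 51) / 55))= -509575*sqrt(17) / 1642752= -1.28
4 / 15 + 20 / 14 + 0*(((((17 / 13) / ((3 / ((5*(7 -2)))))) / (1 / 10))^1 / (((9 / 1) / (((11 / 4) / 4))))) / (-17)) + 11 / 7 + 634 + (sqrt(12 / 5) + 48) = 686.82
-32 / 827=-0.04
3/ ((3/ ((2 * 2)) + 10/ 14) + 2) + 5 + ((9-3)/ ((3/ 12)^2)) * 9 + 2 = 84571/ 97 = 871.87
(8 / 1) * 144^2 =165888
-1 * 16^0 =-1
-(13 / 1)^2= -169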